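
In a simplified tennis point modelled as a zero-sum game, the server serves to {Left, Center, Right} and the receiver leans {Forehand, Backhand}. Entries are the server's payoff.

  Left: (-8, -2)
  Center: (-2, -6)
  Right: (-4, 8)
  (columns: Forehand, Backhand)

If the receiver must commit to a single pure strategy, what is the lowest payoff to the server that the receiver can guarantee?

-2

Column maxima: Forehand → -2, Backhand → 8.
The smallest of these is -2.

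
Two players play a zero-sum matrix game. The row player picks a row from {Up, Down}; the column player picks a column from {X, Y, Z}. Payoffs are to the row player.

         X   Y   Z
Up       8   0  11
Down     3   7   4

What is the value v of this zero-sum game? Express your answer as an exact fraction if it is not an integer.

Row minima: Up → 0, Down → 3; maximin = 3.
Column maxima: X → 8, Y → 7, Z → 11; minimax = 7.
3 ≠ 7, so there is no saddle point; optimal play is mixed.
Z is strictly dominated by X (it gives the row player strictly more in every row), so the column player never plays it.
On the remaining 2×2 (Up, Down vs X, Y):
Let the row player play Up with probability p. Expected payoff against X: 8p + 3(1−p) = 5p + 3; against Y: 0p + 7(1−p) = −7p + 7.
Setting these equal: 5p + 3 = −7p + 7 ⇒ 12p = 4 ⇒ p = 1/3, and the value is (5)·(1/3) + 3 = 14/3.
For the column player: with q = P(X), equating Up's and Down's payoffs gives 8q = −4q + 7 ⇒ q = 7/12.

14/3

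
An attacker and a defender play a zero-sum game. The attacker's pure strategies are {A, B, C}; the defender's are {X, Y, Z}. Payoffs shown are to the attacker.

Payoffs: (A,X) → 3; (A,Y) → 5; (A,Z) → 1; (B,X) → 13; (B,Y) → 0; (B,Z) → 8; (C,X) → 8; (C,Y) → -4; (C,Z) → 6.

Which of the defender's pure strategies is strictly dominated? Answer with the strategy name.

Z holds the attacker's payoff strictly below X in every row: 1 < 3, 8 < 13, 6 < 8.
So X is strictly dominated for the defender.

X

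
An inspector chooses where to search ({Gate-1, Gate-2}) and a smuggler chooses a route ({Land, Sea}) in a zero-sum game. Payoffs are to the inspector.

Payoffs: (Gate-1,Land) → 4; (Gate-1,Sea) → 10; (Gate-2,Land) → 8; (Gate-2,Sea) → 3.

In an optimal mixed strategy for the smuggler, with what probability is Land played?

7/11

Row minima: Gate-1 → 4, Gate-2 → 3; maximin = 4.
Column maxima: Land → 8, Sea → 10; minimax = 8.
4 ≠ 8, so there is no saddle point; optimal play is mixed.
Let the inspector play Gate-1 with probability p. Expected payoff against Land: 4p + 8(1−p) = −4p + 8; against Sea: 10p + 3(1−p) = 7p + 3.
Setting these equal: −4p + 8 = 7p + 3 ⇒ −11p = -5 ⇒ p = 5/11, and the value is (-4)·(5/11) + 8 = 68/11.
For the smuggler: with q = P(Land), equating Gate-1's and Gate-2's payoffs gives −6q + 10 = 5q + 3 ⇒ q = 7/11.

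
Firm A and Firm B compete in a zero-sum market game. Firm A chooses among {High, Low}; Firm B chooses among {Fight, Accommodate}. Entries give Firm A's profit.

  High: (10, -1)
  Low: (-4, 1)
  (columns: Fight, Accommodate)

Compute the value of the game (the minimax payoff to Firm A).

Row minima: High → -1, Low → -4; maximin = -1.
Column maxima: Fight → 10, Accommodate → 1; minimax = 1.
-1 ≠ 1, so there is no saddle point; optimal play is mixed.
Let Firm A play High with probability p. Expected payoff against Fight: 10p + (-4)(1−p) = 14p − 4; against Accommodate: (-1)p + 1(1−p) = −2p + 1.
Setting these equal: 14p − 4 = −2p + 1 ⇒ 16p = 5 ⇒ p = 5/16, and the value is (14)·(5/16) − 4 = 3/8.
For Firm B: with q = P(Fight), equating High's and Low's payoffs gives 11q − 1 = −5q + 1 ⇒ q = 1/8.

3/8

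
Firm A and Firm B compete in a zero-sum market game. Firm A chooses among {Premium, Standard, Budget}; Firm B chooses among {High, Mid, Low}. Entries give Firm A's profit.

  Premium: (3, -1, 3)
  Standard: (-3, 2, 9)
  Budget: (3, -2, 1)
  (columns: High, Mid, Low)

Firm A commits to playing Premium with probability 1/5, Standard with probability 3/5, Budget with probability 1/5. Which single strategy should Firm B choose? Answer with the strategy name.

If Firm B plays High, Firm A's expected payoff is (1/5)·3 + (3/5)·(-3) + (1/5)·3 = -3/5.
If Firm B plays Mid, Firm A's expected payoff is (1/5)·(-1) + (3/5)·2 + (1/5)·(-2) = 3/5.
If Firm B plays Low, Firm A's expected payoff is (1/5)·3 + (3/5)·9 + (1/5)·1 = 31/5.
Firm B minimizes Firm A's payoff; the smallest is -3/5, so the best response is High.

High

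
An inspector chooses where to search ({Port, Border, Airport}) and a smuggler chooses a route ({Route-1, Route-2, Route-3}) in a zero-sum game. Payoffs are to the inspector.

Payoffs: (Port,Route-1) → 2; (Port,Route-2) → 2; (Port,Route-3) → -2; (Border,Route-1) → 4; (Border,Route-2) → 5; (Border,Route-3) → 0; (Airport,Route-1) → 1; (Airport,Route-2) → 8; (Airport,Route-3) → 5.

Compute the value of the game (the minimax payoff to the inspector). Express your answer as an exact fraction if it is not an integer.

5/2

Row minima: Port → -2, Border → 0, Airport → 1; maximin = 1.
Column maxima: Route-1 → 4, Route-2 → 8, Route-3 → 5; minimax = 4.
1 ≠ 4, so there is no saddle point; optimal play is mixed.
Port is strictly dominated by Border, so the inspector never plays it.
With Port eliminated, Route-2 is strictly dominated by Route-1 (it gives the inspector strictly more in every remaining row), so the smuggler never plays it.
On the remaining 2×2 (Border, Airport vs Route-1, Route-3):
Let the inspector play Border with probability p. Expected payoff against Route-1: 4p + 1(1−p) = 3p + 1; against Route-3: 0p + 5(1−p) = −5p + 5.
Setting these equal: 3p + 1 = −5p + 5 ⇒ 8p = 4 ⇒ p = 1/2, and the value is (3)·(1/2) + 1 = 5/2.
For the smuggler: with q = P(Route-1), equating Border's and Airport's payoffs gives 4q = −4q + 5 ⇒ q = 5/8.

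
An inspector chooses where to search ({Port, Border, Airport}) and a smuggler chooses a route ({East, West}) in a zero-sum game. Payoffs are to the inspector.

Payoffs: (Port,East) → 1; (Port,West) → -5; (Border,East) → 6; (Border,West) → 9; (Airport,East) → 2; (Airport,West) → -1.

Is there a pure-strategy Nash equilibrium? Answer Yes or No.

Row minima: Port → -5, Border → 6, Airport → -1; maximin = 6.
Column maxima: East → 6, West → 9; minimax = 6.
maximin = minimax = 6, so a saddle point exists.

Yes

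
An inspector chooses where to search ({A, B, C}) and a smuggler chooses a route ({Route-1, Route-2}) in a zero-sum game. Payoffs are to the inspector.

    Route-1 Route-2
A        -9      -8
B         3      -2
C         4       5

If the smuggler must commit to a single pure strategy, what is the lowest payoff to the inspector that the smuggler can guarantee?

4

Column maxima: Route-1 → 4, Route-2 → 5.
The smallest of these is 4.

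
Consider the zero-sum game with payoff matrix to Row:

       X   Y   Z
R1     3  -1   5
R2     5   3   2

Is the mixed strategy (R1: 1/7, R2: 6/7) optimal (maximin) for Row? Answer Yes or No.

Against X this mix gives (1/7)·3 + (6/7)·5 = 33/7.
Against Y this mix gives (1/7)·(-1) + (6/7)·3 = 17/7.
Against Z this mix gives (1/7)·5 + (6/7)·2 = 17/7.
All of Column's active replies (Y, Z) yield 17/7, and no column does worse for Row. The mix makes Column indifferent and guarantees 17/7, so it is optimal.

Yes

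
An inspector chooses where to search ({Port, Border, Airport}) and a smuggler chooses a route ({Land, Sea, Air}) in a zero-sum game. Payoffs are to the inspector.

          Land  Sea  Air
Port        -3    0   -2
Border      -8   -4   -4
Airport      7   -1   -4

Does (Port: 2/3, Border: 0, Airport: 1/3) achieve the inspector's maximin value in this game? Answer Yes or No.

No

Against Land this mix gives (2/3)·(-3) + (1/3)·7 = 1/3.
Against Sea this mix gives (2/3)·0 + (1/3)·(-1) = -1/3.
Against Air this mix gives (2/3)·(-2) + (1/3)·(-4) = -8/3.
The smuggler will play Air, holding the inspector to -8/3. Shifting weight toward the row that does better against Air would raise this floor (the equalizing mix achieves -13/6 against both Air and Land), so the proposed strategy is not optimal.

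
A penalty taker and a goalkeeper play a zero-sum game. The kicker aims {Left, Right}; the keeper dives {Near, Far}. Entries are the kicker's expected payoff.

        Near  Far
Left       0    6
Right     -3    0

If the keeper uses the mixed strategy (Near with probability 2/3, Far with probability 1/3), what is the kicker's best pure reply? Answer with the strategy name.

Expected payoff of Left: (2/3)·0 + (1/3)·6 = 2.
Expected payoff of Right: (2/3)·(-3) + (1/3)·0 = -2.
The largest is 2, so the kicker's best response is Left.

Left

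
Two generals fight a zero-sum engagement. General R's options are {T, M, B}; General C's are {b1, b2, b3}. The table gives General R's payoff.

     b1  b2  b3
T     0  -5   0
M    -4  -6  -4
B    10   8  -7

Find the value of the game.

-7/4

Row minima: T → -5, M → -6, B → -7; maximin = -5.
Column maxima: b1 → 10, b2 → 8, b3 → 0; minimax = 0.
-5 ≠ 0, so there is no saddle point; optimal play is mixed.
M is strictly dominated by T, so General R never plays it.
b1 is strictly dominated by b2 (it gives General R strictly more in every row), so General C never plays it.
On the remaining 2×2 (T, B vs b2, b3):
Let General R play T with probability p. Expected payoff against b2: (-5)p + 8(1−p) = −13p + 8; against b3: 0p + (-7)(1−p) = 7p − 7.
Setting these equal: −13p + 8 = 7p − 7 ⇒ −20p = -15 ⇒ p = 3/4, and the value is (-13)·(3/4) + 8 = -7/4.
For General C: with q = P(b2), equating T's and B's payoffs gives −5q = 15q − 7 ⇒ q = 7/20.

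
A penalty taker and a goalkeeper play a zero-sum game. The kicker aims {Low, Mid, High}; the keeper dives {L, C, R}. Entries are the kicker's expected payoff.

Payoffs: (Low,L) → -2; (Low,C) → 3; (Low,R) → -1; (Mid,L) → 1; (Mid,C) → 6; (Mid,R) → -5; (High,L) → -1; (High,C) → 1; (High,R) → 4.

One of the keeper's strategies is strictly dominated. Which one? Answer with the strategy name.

L holds the kicker's payoff strictly below C in every row: -2 < 3, 1 < 6, -1 < 1.
So C is strictly dominated for the keeper.

C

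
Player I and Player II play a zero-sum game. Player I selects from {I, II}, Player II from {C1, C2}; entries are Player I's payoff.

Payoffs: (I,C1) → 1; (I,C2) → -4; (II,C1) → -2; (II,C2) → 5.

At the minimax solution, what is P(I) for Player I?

7/12

Row minima: I → -4, II → -2; maximin = -2.
Column maxima: C1 → 1, C2 → 5; minimax = 1.
-2 ≠ 1, so there is no saddle point; optimal play is mixed.
Let Player I play I with probability p. Expected payoff against C1: 1p + (-2)(1−p) = 3p − 2; against C2: (-4)p + 5(1−p) = −9p + 5.
Setting these equal: 3p − 2 = −9p + 5 ⇒ 12p = 7 ⇒ p = 7/12, and the value is (3)·(7/12) − 2 = -1/4.
For Player II: with q = P(C1), equating I's and II's payoffs gives 5q − 4 = −7q + 5 ⇒ q = 3/4.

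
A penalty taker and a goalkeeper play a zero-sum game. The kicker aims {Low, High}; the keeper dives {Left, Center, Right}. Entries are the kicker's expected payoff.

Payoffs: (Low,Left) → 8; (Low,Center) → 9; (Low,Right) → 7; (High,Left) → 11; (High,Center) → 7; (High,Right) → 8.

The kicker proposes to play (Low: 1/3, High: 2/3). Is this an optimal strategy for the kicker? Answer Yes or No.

Against Left this mix gives (1/3)·8 + (2/3)·11 = 10.
Against Center this mix gives (1/3)·9 + (2/3)·7 = 23/3.
Against Right this mix gives (1/3)·7 + (2/3)·8 = 23/3.
All of the keeper's active replies (Center, Right) yield 23/3, and no column does worse for the kicker. The mix makes the keeper indifferent and guarantees 23/3, so it is optimal.

Yes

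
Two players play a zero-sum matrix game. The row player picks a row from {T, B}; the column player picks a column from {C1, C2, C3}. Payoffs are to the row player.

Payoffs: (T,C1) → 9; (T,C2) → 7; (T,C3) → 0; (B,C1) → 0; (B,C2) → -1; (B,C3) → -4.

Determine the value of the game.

0

Row minima: T → 0, B → -4; maximin = 0.
Column maxima: C1 → 9, C2 → 7, C3 → 0; minimax = 0.
Since maximin = minimax = 0, there is a saddle point and the value is 0.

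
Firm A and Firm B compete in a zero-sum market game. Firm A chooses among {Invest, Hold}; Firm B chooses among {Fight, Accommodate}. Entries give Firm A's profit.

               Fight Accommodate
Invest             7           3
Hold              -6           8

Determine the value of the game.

37/9

Row minima: Invest → 3, Hold → -6; maximin = 3.
Column maxima: Fight → 7, Accommodate → 8; minimax = 7.
3 ≠ 7, so there is no saddle point; optimal play is mixed.
Let Firm A play Invest with probability p. Expected payoff against Fight: 7p + (-6)(1−p) = 13p − 6; against Accommodate: 3p + 8(1−p) = −5p + 8.
Setting these equal: 13p − 6 = −5p + 8 ⇒ 18p = 14 ⇒ p = 7/9, and the value is (13)·(7/9) − 6 = 37/9.
For Firm B: with q = P(Fight), equating Invest's and Hold's payoffs gives 4q + 3 = −14q + 8 ⇒ q = 5/18.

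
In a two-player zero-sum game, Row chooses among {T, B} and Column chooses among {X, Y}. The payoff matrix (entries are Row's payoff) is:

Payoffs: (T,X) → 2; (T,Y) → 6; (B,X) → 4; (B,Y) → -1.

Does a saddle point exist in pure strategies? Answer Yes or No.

No

Row minima: T → 2, B → -1; maximin = 2.
Column maxima: X → 4, Y → 6; minimax = 4.
2 ≠ 4, so no pure-strategy equilibrium exists.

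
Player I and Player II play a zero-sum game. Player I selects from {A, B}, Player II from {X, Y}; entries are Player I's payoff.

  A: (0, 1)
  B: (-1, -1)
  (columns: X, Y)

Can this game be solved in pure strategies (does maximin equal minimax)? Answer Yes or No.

Yes

Row minima: A → 0, B → -1; maximin = 0.
Column maxima: X → 0, Y → 1; minimax = 0.
maximin = minimax = 0, so a saddle point exists.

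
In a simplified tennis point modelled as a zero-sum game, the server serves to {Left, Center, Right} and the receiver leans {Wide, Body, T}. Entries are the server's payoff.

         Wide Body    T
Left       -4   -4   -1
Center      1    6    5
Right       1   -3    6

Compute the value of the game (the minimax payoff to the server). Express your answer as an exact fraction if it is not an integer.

1

Row minima: Left → -4, Center → 1, Right → -3; maximin = 1.
Column maxima: Wide → 1, Body → 6, T → 6; minimax = 1.
Since maximin = minimax = 1, there is a saddle point and the value is 1.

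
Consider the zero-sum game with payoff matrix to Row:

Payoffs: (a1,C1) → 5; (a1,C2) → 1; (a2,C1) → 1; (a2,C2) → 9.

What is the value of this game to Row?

Row minima: a1 → 1, a2 → 1; maximin = 1.
Column maxima: C1 → 5, C2 → 9; minimax = 5.
1 ≠ 5, so there is no saddle point; optimal play is mixed.
Let Row play a1 with probability p. Expected payoff against C1: 5p + 1(1−p) = 4p + 1; against C2: 1p + 9(1−p) = −8p + 9.
Setting these equal: 4p + 1 = −8p + 9 ⇒ 12p = 8 ⇒ p = 2/3, and the value is (4)·(2/3) + 1 = 11/3.
For Column: with q = P(C1), equating a1's and a2's payoffs gives 4q + 1 = −8q + 9 ⇒ q = 2/3.

11/3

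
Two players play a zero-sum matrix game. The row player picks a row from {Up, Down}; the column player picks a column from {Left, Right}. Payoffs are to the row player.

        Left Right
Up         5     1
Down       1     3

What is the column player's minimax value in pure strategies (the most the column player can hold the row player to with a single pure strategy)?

3

Column maxima: Left → 5, Right → 3.
The smallest of these is 3.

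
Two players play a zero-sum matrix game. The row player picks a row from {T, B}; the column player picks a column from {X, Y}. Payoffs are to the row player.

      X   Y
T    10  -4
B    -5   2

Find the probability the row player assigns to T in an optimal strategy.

1/3

Row minima: T → -4, B → -5; maximin = -4.
Column maxima: X → 10, Y → 2; minimax = 2.
-4 ≠ 2, so there is no saddle point; optimal play is mixed.
Let the row player play T with probability p. Expected payoff against X: 10p + (-5)(1−p) = 15p − 5; against Y: (-4)p + 2(1−p) = −6p + 2.
Setting these equal: 15p − 5 = −6p + 2 ⇒ 21p = 7 ⇒ p = 1/3, and the value is (15)·(1/3) − 5 = 0.
For the column player: with q = P(X), equating T's and B's payoffs gives 14q − 4 = −7q + 2 ⇒ q = 2/7.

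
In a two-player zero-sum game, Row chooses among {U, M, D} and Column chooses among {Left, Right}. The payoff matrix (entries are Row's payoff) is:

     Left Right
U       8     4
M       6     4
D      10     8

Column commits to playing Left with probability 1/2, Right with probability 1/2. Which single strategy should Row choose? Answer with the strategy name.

D

Expected payoff of U: (1/2)·8 + (1/2)·4 = 6.
Expected payoff of M: (1/2)·6 + (1/2)·4 = 5.
Expected payoff of D: (1/2)·10 + (1/2)·8 = 9.
The largest is 9, so Row's best response is D.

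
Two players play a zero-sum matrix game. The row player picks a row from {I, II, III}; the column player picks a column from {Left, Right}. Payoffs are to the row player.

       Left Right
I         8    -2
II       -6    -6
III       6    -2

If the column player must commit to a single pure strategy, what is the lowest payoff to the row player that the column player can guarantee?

Column maxima: Left → 8, Right → -2.
The smallest of these is -2.

-2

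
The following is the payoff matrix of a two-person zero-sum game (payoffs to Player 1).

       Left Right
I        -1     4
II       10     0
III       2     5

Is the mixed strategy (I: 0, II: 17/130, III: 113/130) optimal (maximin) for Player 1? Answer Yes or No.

No

Against Left this mix gives (17/130)·10 + (113/130)·2 = 198/65.
Against Right this mix gives (17/130)·0 + (113/130)·5 = 113/26.
Player 2 will play Left, holding Player 1 to 198/65. Shifting weight toward the row that does better against Left would raise this floor (the equalizing mix achieves 50/13 against both Left and Right), so the proposed strategy is not optimal.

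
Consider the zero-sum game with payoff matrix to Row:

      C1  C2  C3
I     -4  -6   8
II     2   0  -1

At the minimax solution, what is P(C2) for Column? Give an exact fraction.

3/5

Row minima: I → -6, II → -1; maximin = -1.
Column maxima: C1 → 2, C2 → 0, C3 → 8; minimax = 0.
-1 ≠ 0, so there is no saddle point; optimal play is mixed.
C1 is strictly dominated by C2 (it gives Row strictly more in every row), so Column never plays it.
On the remaining 2×2 (I, II vs C2, C3):
Let Row play I with probability p. Expected payoff against C2: (-6)p + 0(1−p) = −6p; against C3: 8p + (-1)(1−p) = 9p − 1.
Setting these equal: −6p = 9p − 1 ⇒ −15p = -1 ⇒ p = 1/15, and the value is (-6)·(1/15) = -2/5.
For Column: with q = P(C2), equating I's and II's payoffs gives −14q + 8 = q − 1 ⇒ q = 3/5.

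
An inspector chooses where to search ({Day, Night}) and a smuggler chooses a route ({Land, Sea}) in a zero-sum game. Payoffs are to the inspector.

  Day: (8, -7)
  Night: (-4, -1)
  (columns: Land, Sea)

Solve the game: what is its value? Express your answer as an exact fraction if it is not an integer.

-2

Row minima: Day → -7, Night → -4; maximin = -4.
Column maxima: Land → 8, Sea → -1; minimax = -1.
-4 ≠ -1, so there is no saddle point; optimal play is mixed.
Let the inspector play Day with probability p. Expected payoff against Land: 8p + (-4)(1−p) = 12p − 4; against Sea: (-7)p + (-1)(1−p) = −6p − 1.
Setting these equal: 12p − 4 = −6p − 1 ⇒ 18p = 3 ⇒ p = 1/6, and the value is (12)·(1/6) − 4 = -2.
For the smuggler: with q = P(Land), equating Day's and Night's payoffs gives 15q − 7 = −3q − 1 ⇒ q = 1/3.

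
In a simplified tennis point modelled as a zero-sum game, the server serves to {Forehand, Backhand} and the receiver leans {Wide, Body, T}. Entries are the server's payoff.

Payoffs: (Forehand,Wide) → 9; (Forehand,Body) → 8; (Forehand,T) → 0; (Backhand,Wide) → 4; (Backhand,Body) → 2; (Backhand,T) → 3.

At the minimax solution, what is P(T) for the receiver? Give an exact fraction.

2/3

Row minima: Forehand → 0, Backhand → 2; maximin = 2.
Column maxima: Wide → 9, Body → 8, T → 3; minimax = 3.
2 ≠ 3, so there is no saddle point; optimal play is mixed.
Wide is strictly dominated by Body (it gives the server strictly more in every row), so the receiver never plays it.
On the remaining 2×2 (Forehand, Backhand vs Body, T):
Let the server play Forehand with probability p. Expected payoff against Body: 8p + 2(1−p) = 6p + 2; against T: 0p + 3(1−p) = −3p + 3.
Setting these equal: 6p + 2 = −3p + 3 ⇒ 9p = 1 ⇒ p = 1/9, and the value is (6)·(1/9) + 2 = 8/3.
For the receiver: with q = P(Body), equating Forehand's and Backhand's payoffs gives 8q = −q + 3 ⇒ q = 1/3.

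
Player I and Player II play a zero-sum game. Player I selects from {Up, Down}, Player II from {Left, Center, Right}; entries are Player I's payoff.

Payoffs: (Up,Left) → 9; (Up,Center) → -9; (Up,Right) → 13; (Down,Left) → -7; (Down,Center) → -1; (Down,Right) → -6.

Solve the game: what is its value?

-3

Row minima: Up → -9, Down → -7; maximin = -7.
Column maxima: Left → 9, Center → -1, Right → 13; minimax = -1.
-7 ≠ -1, so there is no saddle point; optimal play is mixed.
Right is strictly dominated by Left (it gives Player I strictly more in every row), so Player II never plays it.
On the remaining 2×2 (Up, Down vs Left, Center):
Let Player I play Up with probability p. Expected payoff against Left: 9p + (-7)(1−p) = 16p − 7; against Center: (-9)p + (-1)(1−p) = −8p − 1.
Setting these equal: 16p − 7 = −8p − 1 ⇒ 24p = 6 ⇒ p = 1/4, and the value is (16)·(1/4) − 7 = -3.
For Player II: with q = P(Left), equating Up's and Down's payoffs gives 18q − 9 = −6q − 1 ⇒ q = 1/3.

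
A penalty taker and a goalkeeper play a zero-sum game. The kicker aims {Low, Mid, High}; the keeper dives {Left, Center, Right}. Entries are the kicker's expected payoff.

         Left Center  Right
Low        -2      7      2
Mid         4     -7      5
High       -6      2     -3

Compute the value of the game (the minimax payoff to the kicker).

Row minima: Low → -2, Mid → -7, High → -6; maximin = -2.
Column maxima: Left → 4, Center → 7, Right → 5; minimax = 4.
-2 ≠ 4, so there is no saddle point; optimal play is mixed.
High is strictly dominated by Low, so the kicker never plays it.
Right is strictly dominated by Left (it gives the kicker strictly more in every row), so the keeper never plays it.
On the remaining 2×2 (Low, Mid vs Left, Center):
Let the kicker play Low with probability p. Expected payoff against Left: (-2)p + 4(1−p) = −6p + 4; against Center: 7p + (-7)(1−p) = 14p − 7.
Setting these equal: −6p + 4 = 14p − 7 ⇒ −20p = -11 ⇒ p = 11/20, and the value is (-6)·(11/20) + 4 = 7/10.
For the keeper: with q = P(Left), equating Low's and Mid's payoffs gives −9q + 7 = 11q − 7 ⇒ q = 7/10.

7/10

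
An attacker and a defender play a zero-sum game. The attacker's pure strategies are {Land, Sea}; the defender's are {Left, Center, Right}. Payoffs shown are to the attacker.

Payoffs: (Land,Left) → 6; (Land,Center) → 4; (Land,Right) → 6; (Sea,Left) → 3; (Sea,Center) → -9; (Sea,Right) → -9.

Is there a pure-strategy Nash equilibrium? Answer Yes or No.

Yes

Row minima: Land → 4, Sea → -9; maximin = 4.
Column maxima: Left → 6, Center → 4, Right → 6; minimax = 4.
maximin = minimax = 4, so a saddle point exists.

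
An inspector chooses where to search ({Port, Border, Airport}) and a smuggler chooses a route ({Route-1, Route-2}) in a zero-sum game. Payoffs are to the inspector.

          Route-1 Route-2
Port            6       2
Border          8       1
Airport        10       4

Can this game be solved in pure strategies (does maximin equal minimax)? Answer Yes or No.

Yes

Row minima: Port → 2, Border → 1, Airport → 4; maximin = 4.
Column maxima: Route-1 → 10, Route-2 → 4; minimax = 4.
maximin = minimax = 4, so a saddle point exists.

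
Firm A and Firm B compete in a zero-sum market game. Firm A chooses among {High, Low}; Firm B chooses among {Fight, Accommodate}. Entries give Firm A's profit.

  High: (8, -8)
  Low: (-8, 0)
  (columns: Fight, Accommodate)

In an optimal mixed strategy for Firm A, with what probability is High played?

1/3

Row minima: High → -8, Low → -8; maximin = -8.
Column maxima: Fight → 8, Accommodate → 0; minimax = 0.
-8 ≠ 0, so there is no saddle point; optimal play is mixed.
Let Firm A play High with probability p. Expected payoff against Fight: 8p + (-8)(1−p) = 16p − 8; against Accommodate: (-8)p + 0(1−p) = −8p.
Setting these equal: 16p − 8 = −8p ⇒ 24p = 8 ⇒ p = 1/3, and the value is (16)·(1/3) − 8 = -8/3.
For Firm B: with q = P(Fight), equating High's and Low's payoffs gives 16q − 8 = −8q ⇒ q = 1/3.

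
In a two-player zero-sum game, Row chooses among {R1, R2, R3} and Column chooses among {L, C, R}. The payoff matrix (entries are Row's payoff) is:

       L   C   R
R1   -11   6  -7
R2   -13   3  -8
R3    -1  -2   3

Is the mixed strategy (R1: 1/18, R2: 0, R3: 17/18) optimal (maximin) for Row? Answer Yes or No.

Against L this mix gives (1/18)·(-11) + (17/18)·(-1) = -14/9.
Against C this mix gives (1/18)·6 + (17/18)·(-2) = -14/9.
Against R this mix gives (1/18)·(-7) + (17/18)·3 = 22/9.
All of Column's active replies (L, C) yield -14/9, and no column does worse for Row. The mix makes Column indifferent and guarantees -14/9, so it is optimal.

Yes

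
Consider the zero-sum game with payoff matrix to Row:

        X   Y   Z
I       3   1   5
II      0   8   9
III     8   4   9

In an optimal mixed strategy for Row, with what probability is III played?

Row minima: I → 1, II → 0, III → 4; maximin = 4.
Column maxima: X → 8, Y → 8, Z → 9; minimax = 8.
4 ≠ 8, so there is no saddle point; optimal play is mixed.
I is strictly dominated by III, so Row never plays it.
Z is strictly dominated by X (it gives Row strictly more in every row), so Column never plays it.
On the remaining 2×2 (II, III vs X, Y):
Let Row play II with probability p. Expected payoff against X: 0p + 8(1−p) = −8p + 8; against Y: 8p + 4(1−p) = 4p + 4.
Setting these equal: −8p + 8 = 4p + 4 ⇒ −12p = -4 ⇒ p = 1/3, and the value is (-8)·(1/3) + 8 = 16/3.
For Column: with q = P(X), equating II's and III's payoffs gives −8q + 8 = 4q + 4 ⇒ q = 1/3.

2/3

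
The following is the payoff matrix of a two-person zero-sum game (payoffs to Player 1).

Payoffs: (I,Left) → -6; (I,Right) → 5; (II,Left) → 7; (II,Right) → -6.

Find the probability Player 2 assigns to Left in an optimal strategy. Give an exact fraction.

11/24

Row minima: I → -6, II → -6; maximin = -6.
Column maxima: Left → 7, Right → 5; minimax = 5.
-6 ≠ 5, so there is no saddle point; optimal play is mixed.
Let Player 1 play I with probability p. Expected payoff against Left: (-6)p + 7(1−p) = −13p + 7; against Right: 5p + (-6)(1−p) = 11p − 6.
Setting these equal: −13p + 7 = 11p − 6 ⇒ −24p = -13 ⇒ p = 13/24, and the value is (-13)·(13/24) + 7 = -1/24.
For Player 2: with q = P(Left), equating I's and II's payoffs gives −11q + 5 = 13q − 6 ⇒ q = 11/24.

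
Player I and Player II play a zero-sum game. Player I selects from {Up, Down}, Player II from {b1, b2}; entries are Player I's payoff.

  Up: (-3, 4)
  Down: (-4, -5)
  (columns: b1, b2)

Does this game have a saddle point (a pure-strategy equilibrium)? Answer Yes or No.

Row minima: Up → -3, Down → -5; maximin = -3.
Column maxima: b1 → -3, b2 → 4; minimax = -3.
maximin = minimax = -3, so a saddle point exists.

Yes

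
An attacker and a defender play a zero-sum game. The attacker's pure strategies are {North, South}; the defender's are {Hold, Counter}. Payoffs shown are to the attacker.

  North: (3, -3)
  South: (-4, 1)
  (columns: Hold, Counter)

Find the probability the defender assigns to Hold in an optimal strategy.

4/11

Row minima: North → -3, South → -4; maximin = -3.
Column maxima: Hold → 3, Counter → 1; minimax = 1.
-3 ≠ 1, so there is no saddle point; optimal play is mixed.
Let the attacker play North with probability p. Expected payoff against Hold: 3p + (-4)(1−p) = 7p − 4; against Counter: (-3)p + 1(1−p) = −4p + 1.
Setting these equal: 7p − 4 = −4p + 1 ⇒ 11p = 5 ⇒ p = 5/11, and the value is (7)·(5/11) − 4 = -9/11.
For the defender: with q = P(Hold), equating North's and South's payoffs gives 6q − 3 = −5q + 1 ⇒ q = 4/11.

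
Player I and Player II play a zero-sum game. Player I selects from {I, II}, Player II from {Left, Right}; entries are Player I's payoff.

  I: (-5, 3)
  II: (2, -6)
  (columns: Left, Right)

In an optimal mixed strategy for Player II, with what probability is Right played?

Row minima: I → -5, II → -6; maximin = -5.
Column maxima: Left → 2, Right → 3; minimax = 2.
-5 ≠ 2, so there is no saddle point; optimal play is mixed.
Let Player I play I with probability p. Expected payoff against Left: (-5)p + 2(1−p) = −7p + 2; against Right: 3p + (-6)(1−p) = 9p − 6.
Setting these equal: −7p + 2 = 9p − 6 ⇒ −16p = -8 ⇒ p = 1/2, and the value is (-7)·(1/2) + 2 = -3/2.
For Player II: with q = P(Left), equating I's and II's payoffs gives −8q + 3 = 8q − 6 ⇒ q = 9/16.

7/16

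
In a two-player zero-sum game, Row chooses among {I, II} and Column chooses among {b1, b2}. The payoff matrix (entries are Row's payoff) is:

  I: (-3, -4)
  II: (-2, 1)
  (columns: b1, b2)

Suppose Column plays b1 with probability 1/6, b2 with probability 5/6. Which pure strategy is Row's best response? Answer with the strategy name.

II

Expected payoff of I: (1/6)·(-3) + (5/6)·(-4) = -23/6.
Expected payoff of II: (1/6)·(-2) + (5/6)·1 = 1/2.
The largest is 1/2, so Row's best response is II.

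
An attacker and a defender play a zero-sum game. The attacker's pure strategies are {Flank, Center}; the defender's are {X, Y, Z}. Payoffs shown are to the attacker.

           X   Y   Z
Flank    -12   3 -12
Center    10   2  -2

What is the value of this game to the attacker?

Row minima: Flank → -12, Center → -2; maximin = -2.
Column maxima: X → 10, Y → 3, Z → -2; minimax = -2.
Since maximin = minimax = -2, there is a saddle point and the value is -2.

-2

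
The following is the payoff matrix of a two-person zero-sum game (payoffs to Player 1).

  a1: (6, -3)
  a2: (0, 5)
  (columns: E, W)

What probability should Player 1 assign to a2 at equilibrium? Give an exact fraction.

Row minima: a1 → -3, a2 → 0; maximin = 0.
Column maxima: E → 6, W → 5; minimax = 5.
0 ≠ 5, so there is no saddle point; optimal play is mixed.
Let Player 1 play a1 with probability p. Expected payoff against E: 6p + 0(1−p) = 6p; against W: (-3)p + 5(1−p) = −8p + 5.
Setting these equal: 6p = −8p + 5 ⇒ 14p = 5 ⇒ p = 5/14, and the value is (6)·(5/14) = 15/7.
For Player 2: with q = P(E), equating a1's and a2's payoffs gives 9q − 3 = −5q + 5 ⇒ q = 4/7.

9/14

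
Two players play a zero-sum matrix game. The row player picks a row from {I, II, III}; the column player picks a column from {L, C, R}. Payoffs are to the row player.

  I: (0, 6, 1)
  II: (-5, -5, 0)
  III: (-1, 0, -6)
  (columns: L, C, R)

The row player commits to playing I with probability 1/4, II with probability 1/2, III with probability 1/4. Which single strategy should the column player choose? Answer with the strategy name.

If the column player plays L, the row player's expected payoff is (1/4)·0 + (1/2)·(-5) + (1/4)·(-1) = -11/4.
If the column player plays C, the row player's expected payoff is (1/4)·6 + (1/2)·(-5) + (1/4)·0 = -1.
If the column player plays R, the row player's expected payoff is (1/4)·1 + (1/2)·0 + (1/4)·(-6) = -5/4.
The column player minimizes the row player's payoff; the smallest is -11/4, so the best response is L.

L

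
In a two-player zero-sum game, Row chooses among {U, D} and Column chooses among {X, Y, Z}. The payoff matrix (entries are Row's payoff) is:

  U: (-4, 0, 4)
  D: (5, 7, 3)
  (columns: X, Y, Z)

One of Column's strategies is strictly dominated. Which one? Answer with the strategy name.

Y

X holds Row's payoff strictly below Y in every row: -4 < 0, 5 < 7.
So Y is strictly dominated for Column.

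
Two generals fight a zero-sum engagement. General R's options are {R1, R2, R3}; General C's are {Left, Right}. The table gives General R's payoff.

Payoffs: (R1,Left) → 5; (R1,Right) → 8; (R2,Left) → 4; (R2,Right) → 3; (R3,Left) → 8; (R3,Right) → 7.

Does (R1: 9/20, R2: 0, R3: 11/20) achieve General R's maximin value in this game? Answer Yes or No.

Against Left this mix gives (9/20)·5 + (11/20)·8 = 133/20.
Against Right this mix gives (9/20)·8 + (11/20)·7 = 149/20.
General C will play Left, holding General R to 133/20. Shifting weight toward the row that does better against Left would raise this floor (the equalizing mix achieves 29/4 against both Left and Right), so the proposed strategy is not optimal.

No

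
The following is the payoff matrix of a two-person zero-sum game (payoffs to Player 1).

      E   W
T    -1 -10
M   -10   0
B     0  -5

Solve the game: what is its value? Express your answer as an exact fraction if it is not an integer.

Row minima: T → -10, M → -10, B → -5; maximin = -5.
Column maxima: E → 0, W → 0; minimax = 0.
-5 ≠ 0, so there is no saddle point; optimal play is mixed.
T is strictly dominated by B, so Player 1 never plays it.
On the remaining 2×2 (M, B vs E, W):
Let Player 1 play M with probability p. Expected payoff against E: (-10)p + 0(1−p) = −10p; against W: 0p + (-5)(1−p) = 5p − 5.
Setting these equal: −10p = 5p − 5 ⇒ −15p = -5 ⇒ p = 1/3, and the value is (-10)·(1/3) = -10/3.
For Player 2: with q = P(E), equating M's and B's payoffs gives −10q = 5q − 5 ⇒ q = 1/3.

-10/3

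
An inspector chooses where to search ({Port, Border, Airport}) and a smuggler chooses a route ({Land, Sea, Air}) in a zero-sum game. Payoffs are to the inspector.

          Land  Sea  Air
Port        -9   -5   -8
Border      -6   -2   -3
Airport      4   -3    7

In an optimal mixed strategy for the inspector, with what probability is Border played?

7/11

Row minima: Port → -9, Border → -6, Airport → -3; maximin = -3.
Column maxima: Land → 4, Sea → -2, Air → 7; minimax = -2.
-3 ≠ -2, so there is no saddle point; optimal play is mixed.
Port is strictly dominated by Border, so the inspector never plays it.
Air is strictly dominated by Land (it gives the inspector strictly more in every row), so the smuggler never plays it.
On the remaining 2×2 (Border, Airport vs Land, Sea):
Let the inspector play Border with probability p. Expected payoff against Land: (-6)p + 4(1−p) = −10p + 4; against Sea: (-2)p + (-3)(1−p) = p − 3.
Setting these equal: −10p + 4 = p − 3 ⇒ −11p = -7 ⇒ p = 7/11, and the value is (-10)·(7/11) + 4 = -26/11.
For the smuggler: with q = P(Land), equating Border's and Airport's payoffs gives −4q − 2 = 7q − 3 ⇒ q = 1/11.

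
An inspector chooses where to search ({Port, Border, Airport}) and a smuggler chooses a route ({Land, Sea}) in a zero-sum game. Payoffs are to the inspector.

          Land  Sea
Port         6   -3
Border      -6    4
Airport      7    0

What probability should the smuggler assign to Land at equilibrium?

Row minima: Port → -3, Border → -6, Airport → 0; maximin = 0.
Column maxima: Land → 7, Sea → 4; minimax = 4.
0 ≠ 4, so there is no saddle point; optimal play is mixed.
Port is strictly dominated by Airport, so the inspector never plays it.
On the remaining 2×2 (Border, Airport vs Land, Sea):
Let the inspector play Border with probability p. Expected payoff against Land: (-6)p + 7(1−p) = −13p + 7; against Sea: 4p + 0(1−p) = 4p.
Setting these equal: −13p + 7 = 4p ⇒ −17p = -7 ⇒ p = 7/17, and the value is (-13)·(7/17) + 7 = 28/17.
For the smuggler: with q = P(Land), equating Border's and Airport's payoffs gives −10q + 4 = 7q ⇒ q = 4/17.

4/17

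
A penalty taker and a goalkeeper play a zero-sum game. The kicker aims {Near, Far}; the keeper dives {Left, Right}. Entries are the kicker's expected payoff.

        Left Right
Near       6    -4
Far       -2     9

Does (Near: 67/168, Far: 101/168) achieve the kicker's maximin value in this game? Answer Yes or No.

No

Against Left this mix gives (67/168)·6 + (101/168)·(-2) = 25/21.
Against Right this mix gives (67/168)·(-4) + (101/168)·9 = 641/168.
The keeper will play Left, holding the kicker to 25/21. Shifting weight toward the row that does better against Left would raise this floor (the equalizing mix achieves 46/21 against both Left and Right), so the proposed strategy is not optimal.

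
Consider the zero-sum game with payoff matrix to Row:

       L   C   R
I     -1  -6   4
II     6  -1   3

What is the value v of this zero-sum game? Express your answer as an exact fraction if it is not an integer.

Row minima: I → -6, II → -1; maximin = -1.
Column maxima: L → 6, C → -1, R → 4; minimax = -1.
Since maximin = minimax = -1, there is a saddle point and the value is -1.

-1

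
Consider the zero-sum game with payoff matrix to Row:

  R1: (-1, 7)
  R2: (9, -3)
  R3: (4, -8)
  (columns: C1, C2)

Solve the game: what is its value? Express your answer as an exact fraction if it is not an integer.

3

Row minima: R1 → -1, R2 → -3, R3 → -8; maximin = -1.
Column maxima: C1 → 9, C2 → 7; minimax = 7.
-1 ≠ 7, so there is no saddle point; optimal play is mixed.
R3 is strictly dominated by R2, so Row never plays it.
On the remaining 2×2 (R1, R2 vs C1, C2):
Let Row play R1 with probability p. Expected payoff against C1: (-1)p + 9(1−p) = −10p + 9; against C2: 7p + (-3)(1−p) = 10p − 3.
Setting these equal: −10p + 9 = 10p − 3 ⇒ −20p = -12 ⇒ p = 3/5, and the value is (-10)·(3/5) + 9 = 3.
For Column: with q = P(C1), equating R1's and R2's payoffs gives −8q + 7 = 12q − 3 ⇒ q = 1/2.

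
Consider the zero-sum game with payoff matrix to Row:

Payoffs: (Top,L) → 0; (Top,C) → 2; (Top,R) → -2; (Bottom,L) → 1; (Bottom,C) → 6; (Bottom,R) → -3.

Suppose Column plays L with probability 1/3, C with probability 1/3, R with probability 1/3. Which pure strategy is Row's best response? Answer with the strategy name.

Bottom

Expected payoff of Top: (1/3)·0 + (1/3)·2 + (1/3)·(-2) = 0.
Expected payoff of Bottom: (1/3)·1 + (1/3)·6 + (1/3)·(-3) = 4/3.
The largest is 4/3, so Row's best response is Bottom.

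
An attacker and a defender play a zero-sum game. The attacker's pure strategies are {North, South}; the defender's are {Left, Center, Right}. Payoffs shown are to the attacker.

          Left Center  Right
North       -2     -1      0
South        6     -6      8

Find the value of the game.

-18/13

Row minima: North → -2, South → -6; maximin = -2.
Column maxima: Left → 6, Center → -1, Right → 8; minimax = -1.
-2 ≠ -1, so there is no saddle point; optimal play is mixed.
Right is strictly dominated by Left (it gives the attacker strictly more in every row), so the defender never plays it.
On the remaining 2×2 (North, South vs Left, Center):
Let the attacker play North with probability p. Expected payoff against Left: (-2)p + 6(1−p) = −8p + 6; against Center: (-1)p + (-6)(1−p) = 5p − 6.
Setting these equal: −8p + 6 = 5p − 6 ⇒ −13p = -12 ⇒ p = 12/13, and the value is (-8)·(12/13) + 6 = -18/13.
For the defender: with q = P(Left), equating North's and South's payoffs gives −q − 1 = 12q − 6 ⇒ q = 5/13.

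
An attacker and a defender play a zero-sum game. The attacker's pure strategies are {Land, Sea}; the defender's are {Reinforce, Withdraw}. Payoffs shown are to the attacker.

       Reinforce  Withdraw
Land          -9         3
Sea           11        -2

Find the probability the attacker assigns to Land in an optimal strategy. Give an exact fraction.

Row minima: Land → -9, Sea → -2; maximin = -2.
Column maxima: Reinforce → 11, Withdraw → 3; minimax = 3.
-2 ≠ 3, so there is no saddle point; optimal play is mixed.
Let the attacker play Land with probability p. Expected payoff against Reinforce: (-9)p + 11(1−p) = −20p + 11; against Withdraw: 3p + (-2)(1−p) = 5p − 2.
Setting these equal: −20p + 11 = 5p − 2 ⇒ −25p = -13 ⇒ p = 13/25, and the value is (-20)·(13/25) + 11 = 3/5.
For the defender: with q = P(Reinforce), equating Land's and Sea's payoffs gives −12q + 3 = 13q − 2 ⇒ q = 1/5.

13/25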